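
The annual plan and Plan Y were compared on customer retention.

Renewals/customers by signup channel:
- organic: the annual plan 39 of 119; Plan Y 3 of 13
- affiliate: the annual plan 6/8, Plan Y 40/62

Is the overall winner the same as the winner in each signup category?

No

Organic: the annual plan 39/119 = 32.8%, Plan Y 3/13 = 23.1% → the annual plan
Affiliate: the annual plan 6/8 = 75.0%, Plan Y 40/62 = 64.5% → the annual plan
Overall: the annual plan 45/127 = 35.4%, Plan Y 43/75 = 57.3% → Plan Y
The annual plan wins each signup group but Plan Y wins overall — the comparison reverses. The annual plan's customers skew toward organic, which has a lower base rate.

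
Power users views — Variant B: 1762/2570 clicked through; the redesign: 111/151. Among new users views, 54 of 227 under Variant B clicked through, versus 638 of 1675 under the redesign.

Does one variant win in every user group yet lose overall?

Yes

Power users: Variant B 1762/2570 = 68.6%, the redesign 111/151 = 73.5% → the redesign
New users: Variant B 54/227 = 23.8%, the redesign 638/1675 = 38.1% → the redesign
Overall: Variant B 1816/2797 = 64.9%, the redesign 749/1826 = 41.0% → Variant B
The redesign wins each user group but Variant B wins overall — the comparison reverses. The redesign's views skew toward new users, which has a lower base rate.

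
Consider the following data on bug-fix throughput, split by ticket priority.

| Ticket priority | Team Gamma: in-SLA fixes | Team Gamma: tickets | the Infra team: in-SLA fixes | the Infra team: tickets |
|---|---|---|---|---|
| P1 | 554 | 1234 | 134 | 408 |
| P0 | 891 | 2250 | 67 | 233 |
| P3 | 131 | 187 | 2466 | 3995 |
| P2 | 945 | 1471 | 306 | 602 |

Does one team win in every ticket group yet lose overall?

Yes

P1: Team Gamma 554/1234 = 44.9%, the Infra team 134/408 = 32.8% → Team Gamma
P0: Team Gamma 891/2250 = 39.6%, the Infra team 67/233 = 28.8% → Team Gamma
P3: Team Gamma 131/187 = 70.1%, the Infra team 2466/3995 = 61.7% → Team Gamma
P2: Team Gamma 945/1471 = 64.2%, the Infra team 306/602 = 50.8% → Team Gamma
Overall: Team Gamma 2521/5142 = 49.0%, the Infra team 2973/5238 = 56.8% → the Infra team
Team Gamma wins each ticket group but the Infra team wins overall — the comparison reverses. Team Gamma's tickets skew toward P0, which has a lower base rate.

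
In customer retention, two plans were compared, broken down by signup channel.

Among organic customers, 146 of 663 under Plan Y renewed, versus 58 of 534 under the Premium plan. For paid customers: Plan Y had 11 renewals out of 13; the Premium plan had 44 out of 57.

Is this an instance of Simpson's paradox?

Organic: Plan Y 146/663 = 22.0%, the Premium plan 58/534 = 10.9% → Plan Y
Paid: Plan Y 11/13 = 84.6%, the Premium plan 44/57 = 77.2% → Plan Y
Overall: Plan Y 157/676 = 23.2%, the Premium plan 102/591 = 17.3% → Plan Y
Plan Y wins overall and in every signup group — no reversal.

No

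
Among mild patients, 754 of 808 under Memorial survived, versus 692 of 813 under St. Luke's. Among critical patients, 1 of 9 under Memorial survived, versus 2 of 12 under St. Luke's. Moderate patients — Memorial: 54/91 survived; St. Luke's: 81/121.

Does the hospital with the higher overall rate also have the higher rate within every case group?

Mild: Memorial 754/808 = 93.3%, St. Luke's 692/813 = 85.1% → Memorial
Critical: Memorial 1/9 = 11.1%, St. Luke's 2/12 = 16.7% → St. Luke's
Moderate: Memorial 54/91 = 59.3%, St. Luke's 81/121 = 66.9% → St. Luke's
Overall: Memorial 809/908 = 89.1%, St. Luke's 775/946 = 81.9% → Memorial
Neither sweeps: Memorial wins 1 of 3 groups, St. Luke's wins 2. Memorial wins overall but not every group — no Simpson reversal.

No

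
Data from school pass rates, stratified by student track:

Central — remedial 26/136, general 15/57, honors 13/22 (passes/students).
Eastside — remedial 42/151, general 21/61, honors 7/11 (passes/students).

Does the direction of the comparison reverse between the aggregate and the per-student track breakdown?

No

Remedial: Central 26/136 = 19.1%, Eastside 42/151 = 27.8% → Eastside
General: Central 15/57 = 26.3%, Eastside 21/61 = 34.4% → Eastside
Honors: Central 13/22 = 59.1%, Eastside 7/11 = 63.6% → Eastside
Overall: Central 54/215 = 25.1%, Eastside 70/223 = 31.4% → Eastside
Eastside wins overall and in every student group — no reversal.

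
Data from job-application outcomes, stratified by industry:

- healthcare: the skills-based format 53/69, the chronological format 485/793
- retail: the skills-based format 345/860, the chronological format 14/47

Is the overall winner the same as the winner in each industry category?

No

Healthcare: the skills-based format 53/69 = 76.8%, the chronological format 485/793 = 61.2% → the skills-based format
Retail: the skills-based format 345/860 = 40.1%, the chronological format 14/47 = 29.8% → the skills-based format
Overall: the skills-based format 398/929 = 42.8%, the chronological format 499/840 = 59.4% → the chronological format
The skills-based format wins each industry group but the chronological format wins overall — the comparison reverses. The skills-based format's applications skew toward retail, which has a lower base rate.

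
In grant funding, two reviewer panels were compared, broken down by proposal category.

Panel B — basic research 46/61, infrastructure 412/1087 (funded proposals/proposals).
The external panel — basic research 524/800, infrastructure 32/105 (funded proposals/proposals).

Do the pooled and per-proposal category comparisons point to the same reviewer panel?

No

Basic research: Panel B 46/61 = 75.4%, the external panel 524/800 = 65.5% → Panel B
Infrastructure: Panel B 412/1087 = 37.9%, the external panel 32/105 = 30.5% → Panel B
Overall: Panel B 458/1148 = 39.9%, the external panel 556/905 = 61.4% → the external panel
Panel B wins each proposal group but the external panel wins overall — the comparison reverses. Panel B's proposals skew toward infrastructure, which has a lower base rate.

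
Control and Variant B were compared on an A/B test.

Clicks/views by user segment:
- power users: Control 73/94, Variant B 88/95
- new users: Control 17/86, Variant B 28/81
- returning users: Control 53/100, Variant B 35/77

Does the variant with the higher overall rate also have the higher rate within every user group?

Power users: Control 73/94 = 77.7%, Variant B 88/95 = 92.6% → Variant B
New users: Control 17/86 = 19.8%, Variant B 28/81 = 34.6% → Variant B
Returning users: Control 53/100 = 53.0%, Variant B 35/77 = 45.5% → Control
Overall: Control 143/280 = 51.1%, Variant B 151/253 = 59.7% → Variant B
Neither sweeps: Control wins 1 of 3 groups, Variant B wins 2. Variant B wins overall but not every group — no Simpson reversal.

No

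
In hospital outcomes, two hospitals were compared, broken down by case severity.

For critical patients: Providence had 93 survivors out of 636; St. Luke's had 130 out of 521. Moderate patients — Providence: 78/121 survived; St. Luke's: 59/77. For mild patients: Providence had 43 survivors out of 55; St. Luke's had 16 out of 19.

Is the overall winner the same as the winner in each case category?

Yes

Critical: Providence 93/636 = 14.6%, St. Luke's 130/521 = 25.0% → St. Luke's
Moderate: Providence 78/121 = 64.5%, St. Luke's 59/77 = 76.6% → St. Luke's
Mild: Providence 43/55 = 78.2%, St. Luke's 16/19 = 84.2% → St. Luke's
Overall: Providence 214/812 = 26.4%, St. Luke's 205/617 = 33.2% → St. Luke's
St. Luke's wins overall and in every case group — no reversal.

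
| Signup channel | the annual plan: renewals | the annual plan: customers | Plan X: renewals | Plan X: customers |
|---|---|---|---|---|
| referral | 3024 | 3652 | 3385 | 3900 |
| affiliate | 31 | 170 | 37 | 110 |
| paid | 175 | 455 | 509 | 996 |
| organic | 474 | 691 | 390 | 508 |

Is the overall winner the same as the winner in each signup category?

Yes

Referral: the annual plan 3024/3652 = 82.8%, Plan X 3385/3900 = 86.8% → Plan X
Affiliate: the annual plan 31/170 = 18.2%, Plan X 37/110 = 33.6% → Plan X
Paid: the annual plan 175/455 = 38.5%, Plan X 509/996 = 51.1% → Plan X
Organic: the annual plan 474/691 = 68.6%, Plan X 390/508 = 76.8% → Plan X
Overall: the annual plan 3704/4968 = 74.6%, Plan X 4321/5514 = 78.4% → Plan X
Plan X wins overall and in every signup group — no reversal.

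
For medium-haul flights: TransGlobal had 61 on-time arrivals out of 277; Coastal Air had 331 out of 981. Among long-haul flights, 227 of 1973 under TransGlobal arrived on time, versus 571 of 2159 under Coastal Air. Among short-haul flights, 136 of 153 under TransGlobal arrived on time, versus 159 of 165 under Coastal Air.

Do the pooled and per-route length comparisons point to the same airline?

Yes

Medium-haul: TransGlobal 61/277 = 22.0%, Coastal Air 331/981 = 33.7% → Coastal Air
Long-haul: TransGlobal 227/1973 = 11.5%, Coastal Air 571/2159 = 26.4% → Coastal Air
Short-haul: TransGlobal 136/153 = 88.9%, Coastal Air 159/165 = 96.4% → Coastal Air
Overall: TransGlobal 424/2403 = 17.6%, Coastal Air 1061/3305 = 32.1% → Coastal Air
Coastal Air wins overall and in every route group — no reversal.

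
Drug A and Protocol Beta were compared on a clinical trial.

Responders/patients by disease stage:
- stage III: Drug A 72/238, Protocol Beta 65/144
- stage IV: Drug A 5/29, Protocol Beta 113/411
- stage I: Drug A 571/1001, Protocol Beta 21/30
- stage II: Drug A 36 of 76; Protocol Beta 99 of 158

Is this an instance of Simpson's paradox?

Yes

Stage III: Drug A 72/238 = 30.3%, Protocol Beta 65/144 = 45.1% → Protocol Beta
Stage IV: Drug A 5/29 = 17.2%, Protocol Beta 113/411 = 27.5% → Protocol Beta
Stage I: Drug A 571/1001 = 57.0%, Protocol Beta 21/30 = 70.0% → Protocol Beta
Stage II: Drug A 36/76 = 47.4%, Protocol Beta 99/158 = 62.7% → Protocol Beta
Overall: Drug A 684/1344 = 50.9%, Protocol Beta 298/743 = 40.1% → Drug A
Protocol Beta wins each disease group but Drug A wins overall — the comparison reverses. Protocol Beta's patients skew toward stage IV, which has a lower base rate.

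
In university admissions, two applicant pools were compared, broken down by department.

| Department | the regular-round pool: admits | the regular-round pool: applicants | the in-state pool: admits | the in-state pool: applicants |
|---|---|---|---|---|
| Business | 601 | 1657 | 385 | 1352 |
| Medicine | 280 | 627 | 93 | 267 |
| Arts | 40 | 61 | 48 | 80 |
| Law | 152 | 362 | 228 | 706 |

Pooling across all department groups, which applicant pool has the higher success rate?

Business: the regular-round pool 601/1657 = 36.3%, the in-state pool 385/1352 = 28.5% → the regular-round pool
Medicine: the regular-round pool 280/627 = 44.7%, the in-state pool 93/267 = 34.8% → the regular-round pool
Arts: the regular-round pool 40/61 = 65.6%, the in-state pool 48/80 = 60.0% → the regular-round pool
Law: the regular-round pool 152/362 = 42.0%, the in-state pool 228/706 = 32.3% → the regular-round pool
Overall: the regular-round pool 1073/2707 = 39.6%, the in-state pool 754/2405 = 31.4% → the regular-round pool

the regular-round pool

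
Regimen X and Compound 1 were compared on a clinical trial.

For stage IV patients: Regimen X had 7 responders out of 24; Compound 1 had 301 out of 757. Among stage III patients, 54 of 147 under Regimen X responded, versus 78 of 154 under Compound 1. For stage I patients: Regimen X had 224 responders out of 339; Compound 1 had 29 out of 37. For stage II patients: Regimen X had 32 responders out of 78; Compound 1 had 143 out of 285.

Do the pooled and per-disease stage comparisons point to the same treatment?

Stage IV: Regimen X 7/24 = 29.2%, Compound 1 301/757 = 39.8% → Compound 1
Stage III: Regimen X 54/147 = 36.7%, Compound 1 78/154 = 50.6% → Compound 1
Stage I: Regimen X 224/339 = 66.1%, Compound 1 29/37 = 78.4% → Compound 1
Stage II: Regimen X 32/78 = 41.0%, Compound 1 143/285 = 50.2% → Compound 1
Overall: Regimen X 317/588 = 53.9%, Compound 1 551/1233 = 44.7% → Regimen X
Compound 1 wins each disease group but Regimen X wins overall — the comparison reverses. Compound 1's patients skew toward stage IV, which has a lower base rate.

No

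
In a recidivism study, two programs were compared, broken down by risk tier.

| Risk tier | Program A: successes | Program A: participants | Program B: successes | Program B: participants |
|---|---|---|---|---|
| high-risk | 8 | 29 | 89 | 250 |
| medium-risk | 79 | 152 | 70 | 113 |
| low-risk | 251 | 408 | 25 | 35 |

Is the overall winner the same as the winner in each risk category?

High-risk: Program A 8/29 = 27.6%, Program B 89/250 = 35.6% → Program B
Medium-risk: Program A 79/152 = 52.0%, Program B 70/113 = 61.9% → Program B
Low-risk: Program A 251/408 = 61.5%, Program B 25/35 = 71.4% → Program B
Overall: Program A 338/589 = 57.4%, Program B 184/398 = 46.2% → Program A
Program B wins each risk group but Program A wins overall — the comparison reverses. Program B's participants skew toward high-risk, which has a lower base rate.

No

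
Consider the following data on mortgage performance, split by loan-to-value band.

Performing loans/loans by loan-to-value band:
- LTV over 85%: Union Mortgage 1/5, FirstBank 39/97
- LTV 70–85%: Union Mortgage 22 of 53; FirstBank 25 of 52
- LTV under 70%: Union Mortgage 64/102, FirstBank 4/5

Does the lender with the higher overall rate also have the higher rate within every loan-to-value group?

LTV over 85%: Union Mortgage 1/5 = 20.0%, FirstBank 39/97 = 40.2% → FirstBank
LTV 70–85%: Union Mortgage 22/53 = 41.5%, FirstBank 25/52 = 48.1% → FirstBank
LTV under 70%: Union Mortgage 64/102 = 62.7%, FirstBank 4/5 = 80.0% → FirstBank
Overall: Union Mortgage 87/160 = 54.4%, FirstBank 68/154 = 44.2% → Union Mortgage
FirstBank wins each loan-to-value group but Union Mortgage wins overall — the comparison reverses. FirstBank's loans skew toward LTV over 85%, which has a lower base rate.

No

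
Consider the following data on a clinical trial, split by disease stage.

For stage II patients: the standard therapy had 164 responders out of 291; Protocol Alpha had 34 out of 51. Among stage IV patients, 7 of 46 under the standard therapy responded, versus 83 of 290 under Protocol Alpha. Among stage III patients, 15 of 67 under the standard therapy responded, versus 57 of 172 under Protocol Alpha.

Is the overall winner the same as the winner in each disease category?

No

Stage II: the standard therapy 164/291 = 56.4%, Protocol Alpha 34/51 = 66.7% → Protocol Alpha
Stage IV: the standard therapy 7/46 = 15.2%, Protocol Alpha 83/290 = 28.6% → Protocol Alpha
Stage III: the standard therapy 15/67 = 22.4%, Protocol Alpha 57/172 = 33.1% → Protocol Alpha
Overall: the standard therapy 186/404 = 46.0%, Protocol Alpha 174/513 = 33.9% → the standard therapy
Protocol Alpha wins each disease group but the standard therapy wins overall — the comparison reverses. Protocol Alpha's patients skew toward stage IV, which has a lower base rate.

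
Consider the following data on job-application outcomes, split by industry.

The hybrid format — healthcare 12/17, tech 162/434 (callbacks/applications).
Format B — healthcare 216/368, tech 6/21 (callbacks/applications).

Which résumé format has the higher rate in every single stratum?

Healthcare: the hybrid format 12/17 = 70.6%, Format B 216/368 = 58.7% → the hybrid format
Tech: the hybrid format 162/434 = 37.3%, Format B 6/21 = 28.6% → the hybrid format
The hybrid format has the higher rate in both groups.

the hybrid format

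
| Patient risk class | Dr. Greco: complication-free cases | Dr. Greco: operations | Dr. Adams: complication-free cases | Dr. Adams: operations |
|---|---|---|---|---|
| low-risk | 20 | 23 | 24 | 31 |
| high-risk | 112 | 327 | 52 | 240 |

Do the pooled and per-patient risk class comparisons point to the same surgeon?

Low-risk: Dr. Greco 20/23 = 87.0%, Dr. Adams 24/31 = 77.4% → Dr. Greco
High-risk: Dr. Greco 112/327 = 34.3%, Dr. Adams 52/240 = 21.7% → Dr. Greco
Overall: Dr. Greco 132/350 = 37.7%, Dr. Adams 76/271 = 28.0% → Dr. Greco
Dr. Greco wins overall and in every patient risk group — no reversal.

Yes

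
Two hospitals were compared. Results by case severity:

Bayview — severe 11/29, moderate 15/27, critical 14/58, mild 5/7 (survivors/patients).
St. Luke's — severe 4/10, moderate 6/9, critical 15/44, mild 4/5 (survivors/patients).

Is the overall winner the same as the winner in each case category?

Severe: Bayview 11/29 = 37.9%, St. Luke's 4/10 = 40.0% → St. Luke's
Moderate: Bayview 15/27 = 55.6%, St. Luke's 6/9 = 66.7% → St. Luke's
Critical: Bayview 14/58 = 24.1%, St. Luke's 15/44 = 34.1% → St. Luke's
Mild: Bayview 5/7 = 71.4%, St. Luke's 4/5 = 80.0% → St. Luke's
Overall: Bayview 45/121 = 37.2%, St. Luke's 29/68 = 42.6% → St. Luke's
St. Luke's wins overall and in every case group — no reversal.

Yes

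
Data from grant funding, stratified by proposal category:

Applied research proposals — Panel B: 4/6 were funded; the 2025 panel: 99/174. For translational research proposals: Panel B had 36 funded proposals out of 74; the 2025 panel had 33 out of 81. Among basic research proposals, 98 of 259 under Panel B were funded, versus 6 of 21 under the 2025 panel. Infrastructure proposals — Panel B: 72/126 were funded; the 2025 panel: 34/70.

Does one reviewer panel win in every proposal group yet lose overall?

Applied research: Panel B 4/6 = 66.7%, the 2025 panel 99/174 = 56.9% → Panel B
Translational research: Panel B 36/74 = 48.6%, the 2025 panel 33/81 = 40.7% → Panel B
Basic research: Panel B 98/259 = 37.8%, the 2025 panel 6/21 = 28.6% → Panel B
Infrastructure: Panel B 72/126 = 57.1%, the 2025 panel 34/70 = 48.6% → Panel B
Overall: Panel B 210/465 = 45.2%, the 2025 panel 172/346 = 49.7% → the 2025 panel
Panel B wins each proposal group but the 2025 panel wins overall — the comparison reverses. Panel B's proposals skew toward basic research, which has a lower base rate.

Yes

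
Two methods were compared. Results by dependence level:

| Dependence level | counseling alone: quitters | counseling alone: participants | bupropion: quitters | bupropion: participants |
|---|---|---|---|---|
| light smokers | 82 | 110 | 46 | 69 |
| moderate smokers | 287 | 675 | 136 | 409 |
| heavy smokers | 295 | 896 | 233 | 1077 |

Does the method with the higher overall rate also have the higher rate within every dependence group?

Yes

Light smokers: counseling alone 82/110 = 74.5%, bupropion 46/69 = 66.7% → counseling alone
Moderate smokers: counseling alone 287/675 = 42.5%, bupropion 136/409 = 33.3% → counseling alone
Heavy smokers: counseling alone 295/896 = 32.9%, bupropion 233/1077 = 21.6% → counseling alone
Overall: counseling alone 664/1681 = 39.5%, bupropion 415/1555 = 26.7% → counseling alone
Counseling alone wins overall and in every dependence group — no reversal.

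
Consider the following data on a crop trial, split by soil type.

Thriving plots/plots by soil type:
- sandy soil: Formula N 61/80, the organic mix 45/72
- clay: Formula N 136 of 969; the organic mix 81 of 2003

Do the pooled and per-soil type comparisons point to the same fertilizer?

Sandy soil: Formula N 61/80 = 76.2%, the organic mix 45/72 = 62.5% → Formula N
Clay: Formula N 136/969 = 14.0%, the organic mix 81/2003 = 4.0% → Formula N
Overall: Formula N 197/1049 = 18.8%, the organic mix 126/2075 = 6.1% → Formula N
Formula N wins overall and in every soil group — no reversal.

Yes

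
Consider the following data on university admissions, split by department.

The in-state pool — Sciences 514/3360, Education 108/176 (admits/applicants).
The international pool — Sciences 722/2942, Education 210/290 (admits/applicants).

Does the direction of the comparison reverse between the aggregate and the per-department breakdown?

Sciences: the in-state pool 514/3360 = 15.3%, the international pool 722/2942 = 24.5% → the international pool
Education: the in-state pool 108/176 = 61.4%, the international pool 210/290 = 72.4% → the international pool
Overall: the in-state pool 622/3536 = 17.6%, the international pool 932/3232 = 28.8% → the international pool
The international pool wins overall and in every department group — no reversal.

No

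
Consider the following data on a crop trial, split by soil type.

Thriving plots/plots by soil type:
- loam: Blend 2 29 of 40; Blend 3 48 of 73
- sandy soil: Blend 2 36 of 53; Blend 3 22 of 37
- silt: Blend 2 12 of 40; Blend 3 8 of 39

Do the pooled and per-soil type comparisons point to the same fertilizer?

Yes

Loam: Blend 2 29/40 = 72.5%, Blend 3 48/73 = 65.8% → Blend 2
Sandy soil: Blend 2 36/53 = 67.9%, Blend 3 22/37 = 59.5% → Blend 2
Silt: Blend 2 12/40 = 30.0%, Blend 3 8/39 = 20.5% → Blend 2
Overall: Blend 2 77/133 = 57.9%, Blend 3 78/149 = 52.3% → Blend 2
Blend 2 wins overall and in every soil group — no reversal.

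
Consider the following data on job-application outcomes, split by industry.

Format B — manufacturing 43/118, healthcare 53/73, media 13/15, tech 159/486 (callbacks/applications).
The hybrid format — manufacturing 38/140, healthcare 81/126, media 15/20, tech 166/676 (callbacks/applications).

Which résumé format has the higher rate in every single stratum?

Format B

Manufacturing: Format B 43/118 = 36.4%, the hybrid format 38/140 = 27.1% → Format B
Healthcare: Format B 53/73 = 72.6%, the hybrid format 81/126 = 64.3% → Format B
Media: Format B 13/15 = 86.7%, the hybrid format 15/20 = 75.0% → Format B
Tech: Format B 159/486 = 32.7%, the hybrid format 166/676 = 24.6% → Format B
Format B has the higher rate in all 4 groups.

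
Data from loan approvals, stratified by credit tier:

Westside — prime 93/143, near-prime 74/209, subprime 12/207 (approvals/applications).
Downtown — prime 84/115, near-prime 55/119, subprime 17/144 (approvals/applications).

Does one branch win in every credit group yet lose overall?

Prime: Westside 93/143 = 65.0%, Downtown 84/115 = 73.0% → Downtown
Near-prime: Westside 74/209 = 35.4%, Downtown 55/119 = 46.2% → Downtown
Subprime: Westside 12/207 = 5.8%, Downtown 17/144 = 11.8% → Downtown
Overall: Westside 179/559 = 32.0%, Downtown 156/378 = 41.3% → Downtown
Downtown wins overall and in every credit group — no reversal.

No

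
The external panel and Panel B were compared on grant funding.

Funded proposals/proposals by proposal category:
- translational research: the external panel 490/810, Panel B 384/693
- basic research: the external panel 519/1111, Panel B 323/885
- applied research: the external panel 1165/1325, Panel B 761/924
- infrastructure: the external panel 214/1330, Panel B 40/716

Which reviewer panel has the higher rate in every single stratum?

the external panel

Translational research: the external panel 490/810 = 60.5%, Panel B 384/693 = 55.4% → the external panel
Basic research: the external panel 519/1111 = 46.7%, Panel B 323/885 = 36.5% → the external panel
Applied research: the external panel 1165/1325 = 87.9%, Panel B 761/924 = 82.4% → the external panel
Infrastructure: the external panel 214/1330 = 16.1%, Panel B 40/716 = 5.6% → the external panel
The external panel has the higher rate in all 4 groups.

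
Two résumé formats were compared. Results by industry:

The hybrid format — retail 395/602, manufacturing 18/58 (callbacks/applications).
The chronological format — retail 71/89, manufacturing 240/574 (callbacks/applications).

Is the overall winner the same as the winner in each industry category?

Retail: the hybrid format 395/602 = 65.6%, the chronological format 71/89 = 79.8% → the chronological format
Manufacturing: the hybrid format 18/58 = 31.0%, the chronological format 240/574 = 41.8% → the chronological format
Overall: the hybrid format 413/660 = 62.6%, the chronological format 311/663 = 46.9% → the hybrid format
The chronological format wins each industry group but the hybrid format wins overall — the comparison reverses. The chronological format's applications skew toward manufacturing, which has a lower base rate.

No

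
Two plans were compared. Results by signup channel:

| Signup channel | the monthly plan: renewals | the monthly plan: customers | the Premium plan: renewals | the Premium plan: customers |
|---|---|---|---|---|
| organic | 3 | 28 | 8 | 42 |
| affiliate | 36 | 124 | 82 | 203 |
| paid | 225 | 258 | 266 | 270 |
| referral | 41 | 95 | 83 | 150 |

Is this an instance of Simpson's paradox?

Organic: the monthly plan 3/28 = 10.7%, the Premium plan 8/42 = 19.0% → the Premium plan
Affiliate: the monthly plan 36/124 = 29.0%, the Premium plan 82/203 = 40.4% → the Premium plan
Paid: the monthly plan 225/258 = 87.2%, the Premium plan 266/270 = 98.5% → the Premium plan
Referral: the monthly plan 41/95 = 43.2%, the Premium plan 83/150 = 55.3% → the Premium plan
Overall: the monthly plan 305/505 = 60.4%, the Premium plan 439/665 = 66.0% → the Premium plan
The Premium plan wins overall and in every signup group — no reversal.

No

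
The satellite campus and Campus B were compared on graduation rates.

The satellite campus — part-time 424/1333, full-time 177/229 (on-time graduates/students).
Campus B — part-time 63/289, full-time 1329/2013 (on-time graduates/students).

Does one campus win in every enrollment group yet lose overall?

Part-time: the satellite campus 424/1333 = 31.8%, Campus B 63/289 = 21.8% → the satellite campus
Full-time: the satellite campus 177/229 = 77.3%, Campus B 1329/2013 = 66.0% → the satellite campus
Overall: the satellite campus 601/1562 = 38.5%, Campus B 1392/2302 = 60.5% → Campus B
The satellite campus wins each enrollment group but Campus B wins overall — the comparison reverses. The satellite campus's students skew toward part-time, which has a lower base rate.

Yes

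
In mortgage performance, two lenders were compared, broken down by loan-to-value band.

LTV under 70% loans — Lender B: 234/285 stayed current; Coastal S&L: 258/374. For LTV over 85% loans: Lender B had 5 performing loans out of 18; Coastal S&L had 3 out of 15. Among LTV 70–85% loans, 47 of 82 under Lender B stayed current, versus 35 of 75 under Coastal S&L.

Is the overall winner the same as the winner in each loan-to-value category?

LTV under 70%: Lender B 234/285 = 82.1%, Coastal S&L 258/374 = 69.0% → Lender B
LTV over 85%: Lender B 5/18 = 27.8%, Coastal S&L 3/15 = 20.0% → Lender B
LTV 70–85%: Lender B 47/82 = 57.3%, Coastal S&L 35/75 = 46.7% → Lender B
Overall: Lender B 286/385 = 74.3%, Coastal S&L 296/464 = 63.8% → Lender B
Lender B wins overall and in every loan-to-value group — no reversal.

Yes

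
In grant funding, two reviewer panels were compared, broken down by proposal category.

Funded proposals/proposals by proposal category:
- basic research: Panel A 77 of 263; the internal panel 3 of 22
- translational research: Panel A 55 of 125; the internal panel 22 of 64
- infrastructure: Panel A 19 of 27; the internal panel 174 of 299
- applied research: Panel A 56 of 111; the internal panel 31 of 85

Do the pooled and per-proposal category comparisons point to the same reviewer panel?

No

Basic research: Panel A 77/263 = 29.3%, the internal panel 3/22 = 13.6% → Panel A
Translational research: Panel A 55/125 = 44.0%, the internal panel 22/64 = 34.4% → Panel A
Infrastructure: Panel A 19/27 = 70.4%, the internal panel 174/299 = 58.2% → Panel A
Applied research: Panel A 56/111 = 50.5%, the internal panel 31/85 = 36.5% → Panel A
Overall: Panel A 207/526 = 39.4%, the internal panel 230/470 = 48.9% → the internal panel
Panel A wins each proposal group but the internal panel wins overall — the comparison reverses. Panel A's proposals skew toward basic research, which has a lower base rate.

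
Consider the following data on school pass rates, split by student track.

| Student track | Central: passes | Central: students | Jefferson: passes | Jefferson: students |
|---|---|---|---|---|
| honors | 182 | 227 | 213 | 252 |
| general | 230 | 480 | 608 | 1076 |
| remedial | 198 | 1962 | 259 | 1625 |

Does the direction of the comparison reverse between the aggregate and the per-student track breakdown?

No

Honors: Central 182/227 = 80.2%, Jefferson 213/252 = 84.5% → Jefferson
General: Central 230/480 = 47.9%, Jefferson 608/1076 = 56.5% → Jefferson
Remedial: Central 198/1962 = 10.1%, Jefferson 259/1625 = 15.9% → Jefferson
Overall: Central 610/2669 = 22.9%, Jefferson 1080/2953 = 36.6% → Jefferson
Jefferson wins overall and in every student group — no reversal.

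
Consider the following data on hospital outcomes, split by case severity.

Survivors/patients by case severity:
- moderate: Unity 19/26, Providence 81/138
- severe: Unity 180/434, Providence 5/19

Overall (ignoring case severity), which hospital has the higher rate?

Providence

Moderate: Unity 19/26 = 73.1%, Providence 81/138 = 58.7% → Unity
Severe: Unity 180/434 = 41.5%, Providence 5/19 = 26.3% → Unity
Overall: Unity 199/460 = 43.3%, Providence 86/157 = 54.8% → Providence
(Unity wins every case group but Providence wins overall — Unity's patients skew toward the low-rate severe group.)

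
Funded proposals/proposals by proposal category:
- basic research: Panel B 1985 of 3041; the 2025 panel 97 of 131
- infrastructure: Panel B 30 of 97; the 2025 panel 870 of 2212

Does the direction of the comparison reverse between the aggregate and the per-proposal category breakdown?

Basic research: Panel B 1985/3041 = 65.3%, the 2025 panel 97/131 = 74.0% → the 2025 panel
Infrastructure: Panel B 30/97 = 30.9%, the 2025 panel 870/2212 = 39.3% → the 2025 panel
Overall: Panel B 2015/3138 = 64.2%, the 2025 panel 967/2343 = 41.3% → Panel B
The 2025 panel wins each proposal group but Panel B wins overall — the comparison reverses. The 2025 panel's proposals skew toward infrastructure, which has a lower base rate.

Yes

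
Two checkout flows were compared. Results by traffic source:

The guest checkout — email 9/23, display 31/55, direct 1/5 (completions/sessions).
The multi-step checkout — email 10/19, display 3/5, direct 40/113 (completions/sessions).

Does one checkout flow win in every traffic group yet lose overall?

Email: the guest checkout 9/23 = 39.1%, the multi-step checkout 10/19 = 52.6% → the multi-step checkout
Display: the guest checkout 31/55 = 56.4%, the multi-step checkout 3/5 = 60.0% → the multi-step checkout
Direct: the guest checkout 1/5 = 20.0%, the multi-step checkout 40/113 = 35.4% → the multi-step checkout
Overall: the guest checkout 41/83 = 49.4%, the multi-step checkout 53/137 = 38.7% → the guest checkout
The multi-step checkout wins each traffic group but the guest checkout wins overall — the comparison reverses. The multi-step checkout's sessions skew toward direct, which has a lower base rate.

Yes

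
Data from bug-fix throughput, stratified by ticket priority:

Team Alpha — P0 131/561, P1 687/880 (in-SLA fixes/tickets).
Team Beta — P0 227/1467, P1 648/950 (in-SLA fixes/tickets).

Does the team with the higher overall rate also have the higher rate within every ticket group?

P0: Team Alpha 131/561 = 23.4%, Team Beta 227/1467 = 15.5% → Team Alpha
P1: Team Alpha 687/880 = 78.1%, Team Beta 648/950 = 68.2% → Team Alpha
Overall: Team Alpha 818/1441 = 56.8%, Team Beta 875/2417 = 36.2% → Team Alpha
Team Alpha wins overall and in every ticket group — no reversal.

Yes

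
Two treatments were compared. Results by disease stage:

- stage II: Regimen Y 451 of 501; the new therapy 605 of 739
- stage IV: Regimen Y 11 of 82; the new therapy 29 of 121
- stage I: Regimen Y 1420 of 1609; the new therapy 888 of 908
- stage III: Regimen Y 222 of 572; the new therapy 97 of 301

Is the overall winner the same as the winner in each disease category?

No

Stage II: Regimen Y 451/501 = 90.0%, the new therapy 605/739 = 81.9% → Regimen Y
Stage IV: Regimen Y 11/82 = 13.4%, the new therapy 29/121 = 24.0% → the new therapy
Stage I: Regimen Y 1420/1609 = 88.3%, the new therapy 888/908 = 97.8% → the new therapy
Stage III: Regimen Y 222/572 = 38.8%, the new therapy 97/301 = 32.2% → Regimen Y
Overall: Regimen Y 2104/2764 = 76.1%, the new therapy 1619/2069 = 78.3% → the new therapy
Neither sweeps: Regimen Y wins 2 of 4 groups, the new therapy wins 2. The new therapy wins overall but not every group — no Simpson reversal.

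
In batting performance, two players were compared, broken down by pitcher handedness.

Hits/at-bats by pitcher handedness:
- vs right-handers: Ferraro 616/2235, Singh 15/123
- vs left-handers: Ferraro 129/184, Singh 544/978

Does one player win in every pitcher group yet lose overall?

Yes

Vs right-handers: Ferraro 616/2235 = 27.6%, Singh 15/123 = 12.2% → Ferraro
Vs left-handers: Ferraro 129/184 = 70.1%, Singh 544/978 = 55.6% → Ferraro
Overall: Ferraro 745/2419 = 30.8%, Singh 559/1101 = 50.8% → Singh
Ferraro wins each pitcher group but Singh wins overall — the comparison reverses. Ferraro's at-bats skew toward vs right-handers, which has a lower base rate.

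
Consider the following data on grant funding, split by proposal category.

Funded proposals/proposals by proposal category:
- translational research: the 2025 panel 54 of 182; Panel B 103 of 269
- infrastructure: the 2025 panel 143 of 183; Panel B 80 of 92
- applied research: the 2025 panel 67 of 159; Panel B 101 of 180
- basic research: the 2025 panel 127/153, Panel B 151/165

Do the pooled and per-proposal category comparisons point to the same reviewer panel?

Yes

Translational research: the 2025 panel 54/182 = 29.7%, Panel B 103/269 = 38.3% → Panel B
Infrastructure: the 2025 panel 143/183 = 78.1%, Panel B 80/92 = 87.0% → Panel B
Applied research: the 2025 panel 67/159 = 42.1%, Panel B 101/180 = 56.1% → Panel B
Basic research: the 2025 panel 127/153 = 83.0%, Panel B 151/165 = 91.5% → Panel B
Overall: the 2025 panel 391/677 = 57.8%, Panel B 435/706 = 61.6% → Panel B
Panel B wins overall and in every proposal group — no reversal.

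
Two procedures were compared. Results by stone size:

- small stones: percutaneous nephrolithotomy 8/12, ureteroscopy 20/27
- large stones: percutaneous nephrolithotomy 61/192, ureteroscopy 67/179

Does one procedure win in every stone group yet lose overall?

No

Small stones: percutaneous nephrolithotomy 8/12 = 66.7%, ureteroscopy 20/27 = 74.1% → ureteroscopy
Large stones: percutaneous nephrolithotomy 61/192 = 31.8%, ureteroscopy 67/179 = 37.4% → ureteroscopy
Overall: percutaneous nephrolithotomy 69/204 = 33.8%, ureteroscopy 87/206 = 42.2% → ureteroscopy
Ureteroscopy wins overall and in every stone group — no reversal.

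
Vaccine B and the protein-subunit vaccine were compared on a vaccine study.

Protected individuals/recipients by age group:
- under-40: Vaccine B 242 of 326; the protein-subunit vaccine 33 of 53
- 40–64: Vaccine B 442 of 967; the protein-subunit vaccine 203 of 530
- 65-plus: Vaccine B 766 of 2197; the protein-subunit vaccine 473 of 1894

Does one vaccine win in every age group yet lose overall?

No

Under-40: Vaccine B 242/326 = 74.2%, the protein-subunit vaccine 33/53 = 62.3% → Vaccine B
40–64: Vaccine B 442/967 = 45.7%, the protein-subunit vaccine 203/530 = 38.3% → Vaccine B
65-plus: Vaccine B 766/2197 = 34.9%, the protein-subunit vaccine 473/1894 = 25.0% → Vaccine B
Overall: Vaccine B 1450/3490 = 41.5%, the protein-subunit vaccine 709/2477 = 28.6% → Vaccine B
Vaccine B wins overall and in every age group — no reversal.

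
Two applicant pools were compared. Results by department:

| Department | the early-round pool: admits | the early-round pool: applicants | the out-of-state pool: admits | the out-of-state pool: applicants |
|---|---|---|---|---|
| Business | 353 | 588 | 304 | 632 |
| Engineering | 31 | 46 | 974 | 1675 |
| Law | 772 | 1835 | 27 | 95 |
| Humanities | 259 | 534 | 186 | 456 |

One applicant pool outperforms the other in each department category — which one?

Business: the early-round pool 353/588 = 60.0%, the out-of-state pool 304/632 = 48.1% → the early-round pool
Engineering: the early-round pool 31/46 = 67.4%, the out-of-state pool 974/1675 = 58.1% → the early-round pool
Law: the early-round pool 772/1835 = 42.1%, the out-of-state pool 27/95 = 28.4% → the early-round pool
Humanities: the early-round pool 259/534 = 48.5%, the out-of-state pool 186/456 = 40.8% → the early-round pool
The early-round pool has the higher rate in all 4 groups.

the early-round pool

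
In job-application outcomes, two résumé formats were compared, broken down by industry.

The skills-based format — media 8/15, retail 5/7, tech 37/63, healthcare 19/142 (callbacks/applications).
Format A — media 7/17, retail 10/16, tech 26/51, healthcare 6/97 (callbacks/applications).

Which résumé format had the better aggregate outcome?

Media: the skills-based format 8/15 = 53.3%, Format A 7/17 = 41.2% → the skills-based format
Retail: the skills-based format 5/7 = 71.4%, Format A 10/16 = 62.5% → the skills-based format
Tech: the skills-based format 37/63 = 58.7%, Format A 26/51 = 51.0% → the skills-based format
Healthcare: the skills-based format 19/142 = 13.4%, Format A 6/97 = 6.2% → the skills-based format
Overall: the skills-based format 69/227 = 30.4%, Format A 49/181 = 27.1% → the skills-based format

the skills-based format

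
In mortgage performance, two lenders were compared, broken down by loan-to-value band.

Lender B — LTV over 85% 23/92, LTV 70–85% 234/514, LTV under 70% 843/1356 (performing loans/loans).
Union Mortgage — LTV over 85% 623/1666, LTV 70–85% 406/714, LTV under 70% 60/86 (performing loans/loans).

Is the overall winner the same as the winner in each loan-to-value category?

LTV over 85%: Lender B 23/92 = 25.0%, Union Mortgage 623/1666 = 37.4% → Union Mortgage
LTV 70–85%: Lender B 234/514 = 45.5%, Union Mortgage 406/714 = 56.9% → Union Mortgage
LTV under 70%: Lender B 843/1356 = 62.2%, Union Mortgage 60/86 = 69.8% → Union Mortgage
Overall: Lender B 1100/1962 = 56.1%, Union Mortgage 1089/2466 = 44.2% → Lender B
Union Mortgage wins each loan-to-value group but Lender B wins overall — the comparison reverses. Union Mortgage's loans skew toward LTV over 85%, which has a lower base rate.

No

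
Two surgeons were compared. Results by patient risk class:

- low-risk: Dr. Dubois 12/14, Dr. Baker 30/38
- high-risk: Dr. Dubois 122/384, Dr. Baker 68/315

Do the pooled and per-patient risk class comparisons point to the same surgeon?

Low-risk: Dr. Dubois 12/14 = 85.7%, Dr. Baker 30/38 = 78.9% → Dr. Dubois
High-risk: Dr. Dubois 122/384 = 31.8%, Dr. Baker 68/315 = 21.6% → Dr. Dubois
Overall: Dr. Dubois 134/398 = 33.7%, Dr. Baker 98/353 = 27.8% → Dr. Dubois
Dr. Dubois wins overall and in every patient risk group — no reversal.

Yes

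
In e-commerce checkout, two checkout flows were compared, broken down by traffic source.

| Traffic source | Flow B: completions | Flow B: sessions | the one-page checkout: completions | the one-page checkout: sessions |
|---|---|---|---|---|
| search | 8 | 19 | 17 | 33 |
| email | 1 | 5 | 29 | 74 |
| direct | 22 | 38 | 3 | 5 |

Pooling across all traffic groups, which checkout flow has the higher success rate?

Flow B

Search: Flow B 8/19 = 42.1%, the one-page checkout 17/33 = 51.5% → the one-page checkout
Email: Flow B 1/5 = 20.0%, the one-page checkout 29/74 = 39.2% → the one-page checkout
Direct: Flow B 22/38 = 57.9%, the one-page checkout 3/5 = 60.0% → the one-page checkout
Overall: Flow B 31/62 = 50.0%, the one-page checkout 49/112 = 43.8% → Flow B
(The one-page checkout wins every traffic group but Flow B wins overall — the one-page checkout's sessions skew toward the low-rate email group.)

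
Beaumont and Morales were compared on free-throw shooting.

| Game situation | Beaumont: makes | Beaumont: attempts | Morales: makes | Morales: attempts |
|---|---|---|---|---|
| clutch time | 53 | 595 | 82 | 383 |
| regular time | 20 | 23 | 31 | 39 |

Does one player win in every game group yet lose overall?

No

Clutch time: Beaumont 53/595 = 8.9%, Morales 82/383 = 21.4% → Morales
Regular time: Beaumont 20/23 = 87.0%, Morales 31/39 = 79.5% → Beaumont
Overall: Beaumont 73/618 = 11.8%, Morales 113/422 = 26.8% → Morales
Neither sweeps: Beaumont wins 1 of 2 groups, Morales wins 1. Morales wins overall but not every group — no Simpson reversal.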